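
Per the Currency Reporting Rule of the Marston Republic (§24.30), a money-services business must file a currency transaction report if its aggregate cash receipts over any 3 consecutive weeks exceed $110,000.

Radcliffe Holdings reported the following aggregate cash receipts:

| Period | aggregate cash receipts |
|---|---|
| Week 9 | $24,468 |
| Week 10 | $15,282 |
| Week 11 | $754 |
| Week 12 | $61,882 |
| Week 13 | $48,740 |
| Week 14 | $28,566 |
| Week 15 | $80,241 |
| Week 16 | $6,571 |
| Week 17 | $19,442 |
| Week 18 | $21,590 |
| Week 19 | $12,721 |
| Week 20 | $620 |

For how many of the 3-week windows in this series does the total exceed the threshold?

4

Week 9–Week 11: $24,468 + $15,282 + $754 = $40,504 (under)
Week 10–Week 12: $15,282 + $754 + $61,882 = $77,918 (under)
Week 11–Week 13: $754 + $61,882 + $48,740 = $111,376 (over)
Week 12–Week 14: $61,882 + $48,740 + $28,566 = $139,188 (over)
Week 13–Week 15: $48,740 + $28,566 + $80,241 = $157,547 (over)
Week 14–Week 16: $28,566 + $80,241 + $6,571 = $115,378 (over)
Week 15–Week 17: $80,241 + $6,571 + $19,442 = $106,254 (under)
Week 16–Week 18: $6,571 + $19,442 + $21,590 = $47,603 (under)
Week 17–Week 19: $19,442 + $21,590 + $12,721 = $53,753 (under)
Week 18–Week 20: $21,590 + $12,721 + $620 = $34,931 (under)
4 windows exceed the threshold.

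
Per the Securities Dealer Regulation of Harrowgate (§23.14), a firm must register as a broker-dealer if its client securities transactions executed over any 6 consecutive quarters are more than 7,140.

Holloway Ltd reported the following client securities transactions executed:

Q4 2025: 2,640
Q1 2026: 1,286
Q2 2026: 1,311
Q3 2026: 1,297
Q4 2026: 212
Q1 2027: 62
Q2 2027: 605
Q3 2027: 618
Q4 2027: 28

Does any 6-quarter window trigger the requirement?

No

Q4 2025–Q1 2027: 2,640 + 1,286 + 1,311 + 1,297 + 212 + 62 = 6,808 (under)
Q1 2026–Q2 2027: 1,286 + 1,311 + 1,297 + 212 + 62 + 605 = 4,773 (under)
Q2 2026–Q3 2027: 1,311 + 1,297 + 212 + 62 + 605 + 618 = 4,105 (under)
Q3 2026–Q4 2027: 1,297 + 212 + 62 + 605 + 618 + 28 = 2,822 (under)
No window exceeds 7,140.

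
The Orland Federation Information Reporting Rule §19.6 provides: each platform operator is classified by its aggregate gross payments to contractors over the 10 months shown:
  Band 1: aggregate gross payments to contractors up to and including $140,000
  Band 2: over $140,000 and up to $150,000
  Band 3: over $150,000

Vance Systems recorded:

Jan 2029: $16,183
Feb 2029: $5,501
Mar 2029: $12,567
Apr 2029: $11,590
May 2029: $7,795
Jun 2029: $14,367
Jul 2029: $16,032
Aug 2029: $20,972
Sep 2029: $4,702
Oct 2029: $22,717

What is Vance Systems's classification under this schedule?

Aggregate gross payments to contractors: $16,183 + $5,501 + $12,567 + $11,590 + $7,795 + $14,367 + $16,032 + $20,972 + $4,702 + $22,717 = $132,426.
$132,426 ≤ $140,000, so Band 1 applies.

Band 1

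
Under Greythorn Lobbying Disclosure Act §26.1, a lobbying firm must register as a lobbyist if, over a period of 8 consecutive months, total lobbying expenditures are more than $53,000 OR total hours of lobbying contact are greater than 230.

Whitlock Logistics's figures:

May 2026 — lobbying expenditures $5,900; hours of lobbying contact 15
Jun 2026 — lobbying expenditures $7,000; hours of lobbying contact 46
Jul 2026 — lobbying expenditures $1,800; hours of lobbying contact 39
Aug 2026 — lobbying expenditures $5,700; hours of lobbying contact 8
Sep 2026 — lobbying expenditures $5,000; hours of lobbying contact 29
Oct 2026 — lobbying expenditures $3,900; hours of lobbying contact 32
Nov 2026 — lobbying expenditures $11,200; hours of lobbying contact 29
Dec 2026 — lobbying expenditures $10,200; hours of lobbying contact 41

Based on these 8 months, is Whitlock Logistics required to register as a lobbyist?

Yes

Total lobbying expenditures: $5,900 + $7,000 + $1,800 + $5,700 + $5,000 + $3,900 + $11,200 + $10,200 = $50,700 (≤ $53,000).
Total hours of lobbying contact: 15 + 46 + 39 + 8 + 29 + 32 + 29 + 41 = 239 (> 230).
The test is 'or': at least one threshold is exceeded.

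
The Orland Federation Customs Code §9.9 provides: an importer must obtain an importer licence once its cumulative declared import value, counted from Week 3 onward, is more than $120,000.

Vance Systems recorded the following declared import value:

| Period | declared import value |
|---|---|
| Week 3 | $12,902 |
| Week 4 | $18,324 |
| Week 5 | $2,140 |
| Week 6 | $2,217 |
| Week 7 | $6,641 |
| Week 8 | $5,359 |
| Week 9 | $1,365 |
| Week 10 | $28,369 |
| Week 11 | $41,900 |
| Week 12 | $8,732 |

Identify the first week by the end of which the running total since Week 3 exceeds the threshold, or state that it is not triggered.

Through Week 3: $12,902
Through Week 4: $31,226
Through Week 5: $33,366
Through Week 6: $35,583
Through Week 7: $42,224
Through Week 8: $47,583
Through Week 9: $48,948
Through Week 10: $77,317
Through Week 11: $119,217
Through Week 12: $127,949 ← exceeds threshold

Week 12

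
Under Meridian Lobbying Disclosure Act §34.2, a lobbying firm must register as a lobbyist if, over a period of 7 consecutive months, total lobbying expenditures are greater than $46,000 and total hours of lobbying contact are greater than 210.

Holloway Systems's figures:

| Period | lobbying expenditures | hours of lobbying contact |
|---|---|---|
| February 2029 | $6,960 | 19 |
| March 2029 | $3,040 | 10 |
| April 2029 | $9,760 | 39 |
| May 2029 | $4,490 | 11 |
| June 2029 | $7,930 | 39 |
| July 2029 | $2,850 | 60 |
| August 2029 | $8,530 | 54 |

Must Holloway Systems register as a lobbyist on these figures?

Total lobbying expenditures: $6,960 + $3,040 + $9,760 + $4,490 + $7,930 + $2,850 + $8,530 = $43,560 (≤ $46,000).
Total hours of lobbying contact: 19 + 10 + 39 + 11 + 39 + 60 + 54 = 232 (> 210).
The test is 'and': the rule requires both, and at least one is not exceeded.

No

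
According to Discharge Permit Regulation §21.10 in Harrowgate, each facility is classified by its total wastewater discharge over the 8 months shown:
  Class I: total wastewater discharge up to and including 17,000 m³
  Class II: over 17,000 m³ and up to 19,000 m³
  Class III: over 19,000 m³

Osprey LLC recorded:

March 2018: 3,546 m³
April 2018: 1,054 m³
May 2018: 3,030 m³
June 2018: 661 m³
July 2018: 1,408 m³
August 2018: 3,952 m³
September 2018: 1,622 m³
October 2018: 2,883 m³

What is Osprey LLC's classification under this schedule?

Total wastewater discharge: 3,546 m³ + 1,054 m³ + 3,030 m³ + 661 m³ + 1,408 m³ + 3,952 m³ + 1,622 m³ + 2,883 m³ = 18,156 m³.
17,000 m³ < 18,156 m³ ≤ 19,000 m³, so Class II applies.

Class II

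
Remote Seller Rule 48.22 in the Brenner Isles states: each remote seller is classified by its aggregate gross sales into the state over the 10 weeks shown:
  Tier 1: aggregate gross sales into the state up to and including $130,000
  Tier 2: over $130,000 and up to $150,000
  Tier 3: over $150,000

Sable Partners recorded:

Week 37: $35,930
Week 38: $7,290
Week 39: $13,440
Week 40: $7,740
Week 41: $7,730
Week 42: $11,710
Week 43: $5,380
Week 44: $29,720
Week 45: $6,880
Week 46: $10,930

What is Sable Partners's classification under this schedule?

Tier 2

Aggregate gross sales into the state: $35,930 + $7,290 + $13,440 + $7,740 + $7,730 + $11,710 + $5,380 + $29,720 + $6,880 + $10,930 = $136,750.
$130,000 < $136,750 ≤ $150,000, so Tier 2 applies.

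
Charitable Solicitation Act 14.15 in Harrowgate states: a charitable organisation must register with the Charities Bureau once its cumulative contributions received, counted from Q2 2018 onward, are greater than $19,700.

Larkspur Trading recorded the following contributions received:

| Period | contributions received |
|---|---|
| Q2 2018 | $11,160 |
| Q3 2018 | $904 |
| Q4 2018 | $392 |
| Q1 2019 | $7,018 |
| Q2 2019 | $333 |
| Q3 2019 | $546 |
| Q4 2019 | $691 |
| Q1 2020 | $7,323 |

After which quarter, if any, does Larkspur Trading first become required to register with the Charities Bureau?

Q2 2019

Through Q2 2018: $11,160
Through Q3 2018: $12,064
Through Q4 2018: $12,456
Through Q1 2019: $19,474
Through Q2 2019: $19,807 ← exceeds threshold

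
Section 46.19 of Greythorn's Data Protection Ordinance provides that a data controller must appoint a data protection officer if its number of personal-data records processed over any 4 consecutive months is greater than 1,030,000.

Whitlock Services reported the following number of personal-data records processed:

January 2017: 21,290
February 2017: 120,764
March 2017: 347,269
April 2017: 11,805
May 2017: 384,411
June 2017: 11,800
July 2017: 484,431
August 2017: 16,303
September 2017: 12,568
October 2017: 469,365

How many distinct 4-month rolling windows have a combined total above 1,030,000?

January 2017–April 2017: 21,290 + 120,764 + 347,269 + 11,805 = 501,128 (under)
February 2017–May 2017: 120,764 + 347,269 + 11,805 + 384,411 = 864,249 (under)
March 2017–June 2017: 347,269 + 11,805 + 384,411 + 11,800 = 755,285 (under)
April 2017–July 2017: 11,805 + 384,411 + 11,800 + 484,431 = 892,447 (under)
May 2017–August 2017: 384,411 + 11,800 + 484,431 + 16,303 = 896,945 (under)
June 2017–September 2017: 11,800 + 484,431 + 16,303 + 12,568 = 525,102 (under)
July 2017–October 2017: 484,431 + 16,303 + 12,568 + 469,365 = 982,667 (under)
0 windows exceed the threshold.

0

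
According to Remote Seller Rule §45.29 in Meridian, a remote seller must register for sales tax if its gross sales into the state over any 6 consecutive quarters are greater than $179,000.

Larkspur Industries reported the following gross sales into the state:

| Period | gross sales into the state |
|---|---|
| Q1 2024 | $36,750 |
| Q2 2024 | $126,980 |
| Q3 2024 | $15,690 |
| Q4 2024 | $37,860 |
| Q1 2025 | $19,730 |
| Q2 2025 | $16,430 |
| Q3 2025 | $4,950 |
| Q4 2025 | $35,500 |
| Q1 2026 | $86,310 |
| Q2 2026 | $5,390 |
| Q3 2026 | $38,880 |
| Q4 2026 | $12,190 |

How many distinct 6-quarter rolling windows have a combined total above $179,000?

5

Q1 2024–Q2 2025: $36,750 + $126,980 + $15,690 + $37,860 + $19,730 + $16,430 = $253,440 (over)
Q2 2024–Q3 2025: $126,980 + $15,690 + $37,860 + $19,730 + $16,430 + $4,950 = $221,640 (over)
Q3 2024–Q4 2025: $15,690 + $37,860 + $19,730 + $16,430 + $4,950 + $35,500 = $130,160 (under)
Q4 2024–Q1 2026: $37,860 + $19,730 + $16,430 + $4,950 + $35,500 + $86,310 = $200,780 (over)
Q1 2025–Q2 2026: $19,730 + $16,430 + $4,950 + $35,500 + $86,310 + $5,390 = $168,310 (under)
Q2 2025–Q3 2026: $16,430 + $4,950 + $35,500 + $86,310 + $5,390 + $38,880 = $187,460 (over)
Q3 2025–Q4 2026: $4,950 + $35,500 + $86,310 + $5,390 + $38,880 + $12,190 = $183,220 (over)
5 windows exceed the threshold.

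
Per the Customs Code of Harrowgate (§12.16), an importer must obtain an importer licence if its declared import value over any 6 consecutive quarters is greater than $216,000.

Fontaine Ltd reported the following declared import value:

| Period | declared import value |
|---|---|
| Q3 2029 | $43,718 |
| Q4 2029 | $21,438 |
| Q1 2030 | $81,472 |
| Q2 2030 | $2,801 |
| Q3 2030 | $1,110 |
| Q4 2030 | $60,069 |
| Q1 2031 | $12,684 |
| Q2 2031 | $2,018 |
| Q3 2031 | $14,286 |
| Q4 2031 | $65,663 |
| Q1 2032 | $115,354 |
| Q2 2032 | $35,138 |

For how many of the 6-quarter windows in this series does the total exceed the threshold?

2

Q3 2029–Q4 2030: $43,718 + $21,438 + $81,472 + $2,801 + $1,110 + $60,069 = $210,608 (under)
Q4 2029–Q1 2031: $21,438 + $81,472 + $2,801 + $1,110 + $60,069 + $12,684 = $179,574 (under)
Q1 2030–Q2 2031: $81,472 + $2,801 + $1,110 + $60,069 + $12,684 + $2,018 = $160,154 (under)
Q2 2030–Q3 2031: $2,801 + $1,110 + $60,069 + $12,684 + $2,018 + $14,286 = $92,968 (under)
Q3 2030–Q4 2031: $1,110 + $60,069 + $12,684 + $2,018 + $14,286 + $65,663 = $155,830 (under)
Q4 2030–Q1 2032: $60,069 + $12,684 + $2,018 + $14,286 + $65,663 + $115,354 = $270,074 (over)
Q1 2031–Q2 2032: $12,684 + $2,018 + $14,286 + $65,663 + $115,354 + $35,138 = $245,143 (over)
2 windows exceed the threshold.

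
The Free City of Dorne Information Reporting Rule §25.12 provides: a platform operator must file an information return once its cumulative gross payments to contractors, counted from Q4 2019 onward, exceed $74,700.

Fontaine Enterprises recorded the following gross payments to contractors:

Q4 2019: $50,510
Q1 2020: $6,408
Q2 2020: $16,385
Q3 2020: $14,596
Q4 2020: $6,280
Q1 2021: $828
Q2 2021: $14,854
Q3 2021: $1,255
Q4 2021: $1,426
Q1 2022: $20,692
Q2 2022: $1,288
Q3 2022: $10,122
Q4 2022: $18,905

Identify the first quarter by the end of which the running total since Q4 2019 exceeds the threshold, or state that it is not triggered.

Q3 2020

Through Q4 2019: $50,510
Through Q1 2020: $56,918
Through Q2 2020: $73,303
Through Q3 2020: $87,899 ← exceeds threshold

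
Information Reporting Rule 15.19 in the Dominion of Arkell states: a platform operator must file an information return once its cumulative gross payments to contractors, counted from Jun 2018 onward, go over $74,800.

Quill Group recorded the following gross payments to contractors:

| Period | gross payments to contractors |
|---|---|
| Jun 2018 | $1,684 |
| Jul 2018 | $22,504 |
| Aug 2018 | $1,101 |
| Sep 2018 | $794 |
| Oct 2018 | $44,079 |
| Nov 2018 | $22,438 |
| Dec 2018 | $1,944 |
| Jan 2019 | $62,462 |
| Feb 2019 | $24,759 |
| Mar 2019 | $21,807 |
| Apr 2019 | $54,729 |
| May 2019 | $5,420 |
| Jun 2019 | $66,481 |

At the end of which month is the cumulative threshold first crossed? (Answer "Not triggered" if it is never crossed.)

Nov 2018

Through Jun 2018: $1,684
Through Jul 2018: $24,188
Through Aug 2018: $25,289
Through Sep 2018: $26,083
Through Oct 2018: $70,162
Through Nov 2018: $92,600 ← exceeds threshold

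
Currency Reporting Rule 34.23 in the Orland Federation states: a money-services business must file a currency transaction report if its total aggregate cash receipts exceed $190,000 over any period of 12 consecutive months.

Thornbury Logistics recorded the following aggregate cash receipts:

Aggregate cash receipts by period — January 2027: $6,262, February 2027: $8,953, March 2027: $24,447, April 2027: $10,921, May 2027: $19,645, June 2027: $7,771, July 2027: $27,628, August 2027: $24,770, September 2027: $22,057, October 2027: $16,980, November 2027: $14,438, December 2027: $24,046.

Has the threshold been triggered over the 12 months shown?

Yes

Total aggregate cash receipts: $6,262 + $8,953 + $24,447 + $10,921 + $19,645 + $7,771 + $27,628 + $24,770 + $22,057 + $16,980 + $14,438 + $24,046 = $207,918.
$207,918 > $190,000, so the threshold is exceeded.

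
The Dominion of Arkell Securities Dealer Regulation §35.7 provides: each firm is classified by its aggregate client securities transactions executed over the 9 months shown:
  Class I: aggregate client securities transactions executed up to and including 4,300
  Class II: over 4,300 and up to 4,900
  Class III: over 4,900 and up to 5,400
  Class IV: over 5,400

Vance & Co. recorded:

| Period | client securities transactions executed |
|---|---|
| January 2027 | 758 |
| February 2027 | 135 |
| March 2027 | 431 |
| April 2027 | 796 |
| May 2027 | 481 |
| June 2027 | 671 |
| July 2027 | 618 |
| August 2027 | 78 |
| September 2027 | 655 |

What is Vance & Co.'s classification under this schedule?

Aggregate client securities transactions executed: 758 + 135 + 431 + 796 + 481 + 671 + 618 + 78 + 655 = 4,623.
4,300 < 4,623 ≤ 4,900, so Class II applies.

Class II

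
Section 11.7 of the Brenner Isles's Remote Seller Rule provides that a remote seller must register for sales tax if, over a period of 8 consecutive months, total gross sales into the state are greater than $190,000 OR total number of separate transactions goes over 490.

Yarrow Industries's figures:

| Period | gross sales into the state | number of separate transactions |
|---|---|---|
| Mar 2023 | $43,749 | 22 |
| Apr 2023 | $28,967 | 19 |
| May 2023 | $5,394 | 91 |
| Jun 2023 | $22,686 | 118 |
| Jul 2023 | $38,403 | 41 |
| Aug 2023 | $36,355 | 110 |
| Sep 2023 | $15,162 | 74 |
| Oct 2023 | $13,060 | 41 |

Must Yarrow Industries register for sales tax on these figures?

Total gross sales into the state: $43,749 + $28,967 + $5,394 + $22,686 + $38,403 + $36,355 + $15,162 + $13,060 = $203,776 (> $190,000).
Total number of separate transactions: 22 + 19 + 91 + 118 + 41 + 110 + 74 + 41 = 516 (> 490).
The test is 'or': at least one threshold is exceeded.

Yes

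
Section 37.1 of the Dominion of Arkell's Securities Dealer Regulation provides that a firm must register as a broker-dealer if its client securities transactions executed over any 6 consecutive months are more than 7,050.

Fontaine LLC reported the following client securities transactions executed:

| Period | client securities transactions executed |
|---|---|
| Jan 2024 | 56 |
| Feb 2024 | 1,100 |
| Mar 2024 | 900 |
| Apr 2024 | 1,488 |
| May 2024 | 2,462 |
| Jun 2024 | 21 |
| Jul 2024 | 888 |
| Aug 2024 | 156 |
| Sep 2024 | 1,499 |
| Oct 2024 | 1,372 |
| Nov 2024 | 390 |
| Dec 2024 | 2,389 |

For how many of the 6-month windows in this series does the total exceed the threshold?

Jan 2024–Jun 2024: 56 + 1,100 + 900 + 1,488 + 2,462 + 21 = 6,027 (under)
Feb 2024–Jul 2024: 1,100 + 900 + 1,488 + 2,462 + 21 + 888 = 6,859 (under)
Mar 2024–Aug 2024: 900 + 1,488 + 2,462 + 21 + 888 + 156 = 5,915 (under)
Apr 2024–Sep 2024: 1,488 + 2,462 + 21 + 888 + 156 + 1,499 = 6,514 (under)
May 2024–Oct 2024: 2,462 + 21 + 888 + 156 + 1,499 + 1,372 = 6,398 (under)
Jun 2024–Nov 2024: 21 + 888 + 156 + 1,499 + 1,372 + 390 = 4,326 (under)
Jul 2024–Dec 2024: 888 + 156 + 1,499 + 1,372 + 390 + 2,389 = 6,694 (under)
0 windows exceed the threshold.

0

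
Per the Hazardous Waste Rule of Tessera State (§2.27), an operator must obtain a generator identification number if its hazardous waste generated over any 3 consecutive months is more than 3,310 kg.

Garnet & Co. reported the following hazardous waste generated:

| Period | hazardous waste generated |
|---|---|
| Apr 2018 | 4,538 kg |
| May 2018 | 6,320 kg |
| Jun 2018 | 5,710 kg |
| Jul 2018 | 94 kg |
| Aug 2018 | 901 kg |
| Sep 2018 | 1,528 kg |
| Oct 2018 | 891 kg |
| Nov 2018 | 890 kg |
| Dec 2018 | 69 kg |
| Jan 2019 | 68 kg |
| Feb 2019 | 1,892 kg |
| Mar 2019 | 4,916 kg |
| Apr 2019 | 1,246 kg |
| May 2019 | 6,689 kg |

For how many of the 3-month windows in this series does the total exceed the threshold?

7

Apr 2018–Jun 2018: 4,538 kg + 6,320 kg + 5,710 kg = 16,568 kg (over)
May 2018–Jul 2018: 6,320 kg + 5,710 kg + 94 kg = 12,124 kg (over)
Jun 2018–Aug 2018: 5,710 kg + 94 kg + 901 kg = 6,705 kg (over)
Jul 2018–Sep 2018: 94 kg + 901 kg + 1,528 kg = 2,523 kg (under)
Aug 2018–Oct 2018: 901 kg + 1,528 kg + 891 kg = 3,320 kg (over)
Sep 2018–Nov 2018: 1,528 kg + 891 kg + 890 kg = 3,309 kg (under)
Oct 2018–Dec 2018: 891 kg + 890 kg + 69 kg = 1,850 kg (under)
Nov 2018–Jan 2019: 890 kg + 69 kg + 68 kg = 1,027 kg (under)
Dec 2018–Feb 2019: 69 kg + 68 kg + 1,892 kg = 2,029 kg (under)
Jan 2019–Mar 2019: 68 kg + 1,892 kg + 4,916 kg = 6,876 kg (over)
Feb 2019–Apr 2019: 1,892 kg + 4,916 kg + 1,246 kg = 8,054 kg (over)
Mar 2019–May 2019: 4,916 kg + 1,246 kg + 6,689 kg = 12,851 kg (over)
7 windows exceed the threshold.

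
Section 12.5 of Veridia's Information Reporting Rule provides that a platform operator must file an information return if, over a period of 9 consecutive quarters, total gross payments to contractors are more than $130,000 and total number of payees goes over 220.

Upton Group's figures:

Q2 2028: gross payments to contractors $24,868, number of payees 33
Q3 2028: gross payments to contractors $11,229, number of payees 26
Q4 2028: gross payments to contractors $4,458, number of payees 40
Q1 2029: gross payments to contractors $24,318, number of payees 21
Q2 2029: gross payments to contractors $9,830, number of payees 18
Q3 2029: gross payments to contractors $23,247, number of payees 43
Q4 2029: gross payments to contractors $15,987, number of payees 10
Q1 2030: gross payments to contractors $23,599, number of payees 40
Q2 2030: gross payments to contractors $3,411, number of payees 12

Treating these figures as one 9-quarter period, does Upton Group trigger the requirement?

Total gross payments to contractors: $24,868 + $11,229 + $4,458 + $24,318 + $9,830 + $23,247 + $15,987 + $23,599 + $3,411 = $140,947 (> $130,000).
Total number of payees: 33 + 26 + 40 + 21 + 18 + 43 + 10 + 40 + 12 = 243 (> 220).
The test is 'and': both thresholds are exceeded.

Yes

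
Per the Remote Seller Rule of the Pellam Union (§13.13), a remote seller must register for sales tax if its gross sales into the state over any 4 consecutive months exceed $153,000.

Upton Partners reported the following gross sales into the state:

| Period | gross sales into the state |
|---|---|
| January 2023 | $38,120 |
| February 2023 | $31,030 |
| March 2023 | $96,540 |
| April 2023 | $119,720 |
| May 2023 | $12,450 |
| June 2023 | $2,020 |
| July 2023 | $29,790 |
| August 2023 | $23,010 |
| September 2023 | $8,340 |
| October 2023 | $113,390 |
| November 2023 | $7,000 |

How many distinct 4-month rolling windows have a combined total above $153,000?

5

January 2023–April 2023: $38,120 + $31,030 + $96,540 + $119,720 = $285,410 (over)
February 2023–May 2023: $31,030 + $96,540 + $119,720 + $12,450 = $259,740 (over)
March 2023–June 2023: $96,540 + $119,720 + $12,450 + $2,020 = $230,730 (over)
April 2023–July 2023: $119,720 + $12,450 + $2,020 + $29,790 = $163,980 (over)
May 2023–August 2023: $12,450 + $2,020 + $29,790 + $23,010 = $67,270 (under)
June 2023–September 2023: $2,020 + $29,790 + $23,010 + $8,340 = $63,160 (under)
July 2023–October 2023: $29,790 + $23,010 + $8,340 + $113,390 = $174,530 (over)
August 2023–November 2023: $23,010 + $8,340 + $113,390 + $7,000 = $151,740 (under)
5 windows exceed the threshold.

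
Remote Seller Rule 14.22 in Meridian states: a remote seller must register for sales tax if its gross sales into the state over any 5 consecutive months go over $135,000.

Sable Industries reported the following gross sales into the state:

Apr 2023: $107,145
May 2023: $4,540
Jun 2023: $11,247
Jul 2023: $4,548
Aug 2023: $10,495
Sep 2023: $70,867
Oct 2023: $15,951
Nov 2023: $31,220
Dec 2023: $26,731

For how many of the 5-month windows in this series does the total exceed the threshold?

Apr 2023–Aug 2023: $107,145 + $4,540 + $11,247 + $4,548 + $10,495 = $137,975 (over)
May 2023–Sep 2023: $4,540 + $11,247 + $4,548 + $10,495 + $70,867 = $101,697 (under)
Jun 2023–Oct 2023: $11,247 + $4,548 + $10,495 + $70,867 + $15,951 = $113,108 (under)
Jul 2023–Nov 2023: $4,548 + $10,495 + $70,867 + $15,951 + $31,220 = $133,081 (under)
Aug 2023–Dec 2023: $10,495 + $70,867 + $15,951 + $31,220 + $26,731 = $155,264 (over)
2 windows exceed the threshold.

2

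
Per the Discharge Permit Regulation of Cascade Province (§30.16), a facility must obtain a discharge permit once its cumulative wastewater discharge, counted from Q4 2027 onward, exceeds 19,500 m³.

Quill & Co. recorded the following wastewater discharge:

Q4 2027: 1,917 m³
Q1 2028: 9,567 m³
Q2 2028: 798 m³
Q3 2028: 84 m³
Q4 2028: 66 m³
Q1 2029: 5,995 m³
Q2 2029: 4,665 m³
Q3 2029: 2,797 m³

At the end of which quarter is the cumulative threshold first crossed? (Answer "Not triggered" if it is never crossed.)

Through Q4 2027: 1,917 m³
Through Q1 2028: 11,484 m³
Through Q2 2028: 12,282 m³
Through Q3 2028: 12,366 m³
Through Q4 2028: 12,432 m³
Through Q1 2029: 18,427 m³
Through Q2 2029: 23,092 m³ ← exceeds threshold

Q2 2029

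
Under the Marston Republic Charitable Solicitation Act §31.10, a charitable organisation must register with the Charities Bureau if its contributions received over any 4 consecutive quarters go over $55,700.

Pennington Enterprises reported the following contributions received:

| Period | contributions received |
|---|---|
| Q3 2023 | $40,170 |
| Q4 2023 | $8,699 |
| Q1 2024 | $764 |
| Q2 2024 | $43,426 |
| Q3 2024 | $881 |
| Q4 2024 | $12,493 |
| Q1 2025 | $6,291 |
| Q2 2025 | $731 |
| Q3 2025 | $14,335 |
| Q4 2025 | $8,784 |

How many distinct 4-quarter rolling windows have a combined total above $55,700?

3

Q3 2023–Q2 2024: $40,170 + $8,699 + $764 + $43,426 = $93,059 (over)
Q4 2023–Q3 2024: $8,699 + $764 + $43,426 + $881 = $53,770 (under)
Q1 2024–Q4 2024: $764 + $43,426 + $881 + $12,493 = $57,564 (over)
Q2 2024–Q1 2025: $43,426 + $881 + $12,493 + $6,291 = $63,091 (over)
Q3 2024–Q2 2025: $881 + $12,493 + $6,291 + $731 = $20,396 (under)
Q4 2024–Q3 2025: $12,493 + $6,291 + $731 + $14,335 = $33,850 (under)
Q1 2025–Q4 2025: $6,291 + $731 + $14,335 + $8,784 = $30,141 (under)
3 windows exceed the threshold.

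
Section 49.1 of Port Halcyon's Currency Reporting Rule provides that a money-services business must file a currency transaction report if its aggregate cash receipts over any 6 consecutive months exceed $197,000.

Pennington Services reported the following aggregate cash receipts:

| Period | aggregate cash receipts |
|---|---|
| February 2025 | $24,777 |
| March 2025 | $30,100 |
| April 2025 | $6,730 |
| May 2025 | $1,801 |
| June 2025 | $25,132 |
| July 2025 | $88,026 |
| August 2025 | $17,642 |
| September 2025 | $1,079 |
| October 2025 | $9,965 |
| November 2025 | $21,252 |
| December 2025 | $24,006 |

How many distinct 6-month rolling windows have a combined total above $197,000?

February 2025–July 2025: $24,777 + $30,100 + $6,730 + $1,801 + $25,132 + $88,026 = $176,566 (under)
March 2025–August 2025: $30,100 + $6,730 + $1,801 + $25,132 + $88,026 + $17,642 = $169,431 (under)
April 2025–September 2025: $6,730 + $1,801 + $25,132 + $88,026 + $17,642 + $1,079 = $140,410 (under)
May 2025–October 2025: $1,801 + $25,132 + $88,026 + $17,642 + $1,079 + $9,965 = $143,645 (under)
June 2025–November 2025: $25,132 + $88,026 + $17,642 + $1,079 + $9,965 + $21,252 = $163,096 (under)
July 2025–December 2025: $88,026 + $17,642 + $1,079 + $9,965 + $21,252 + $24,006 = $161,970 (under)
0 windows exceed the threshold.

0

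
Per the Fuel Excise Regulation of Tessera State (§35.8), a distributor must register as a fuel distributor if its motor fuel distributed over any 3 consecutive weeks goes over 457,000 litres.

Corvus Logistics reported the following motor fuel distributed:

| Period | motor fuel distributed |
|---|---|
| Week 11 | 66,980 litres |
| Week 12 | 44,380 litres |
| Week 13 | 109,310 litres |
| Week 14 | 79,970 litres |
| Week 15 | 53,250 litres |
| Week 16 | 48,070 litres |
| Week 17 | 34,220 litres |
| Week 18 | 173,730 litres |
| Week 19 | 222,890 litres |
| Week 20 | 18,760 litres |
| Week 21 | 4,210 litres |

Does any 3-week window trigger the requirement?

No

Week 11–Week 13: 66,980 litres + 44,380 litres + 109,310 litres = 220,670 litres (under)
Week 12–Week 14: 44,380 litres + 109,310 litres + 79,970 litres = 233,660 litres (under)
Week 13–Week 15: 109,310 litres + 79,970 litres + 53,250 litres = 242,530 litres (under)
Week 14–Week 16: 79,970 litres + 53,250 litres + 48,070 litres = 181,290 litres (under)
Week 15–Week 17: 53,250 litres + 48,070 litres + 34,220 litres = 135,540 litres (under)
Week 16–Week 18: 48,070 litres + 34,220 litres + 173,730 litres = 256,020 litres (under)
Week 17–Week 19: 34,220 litres + 173,730 litres + 222,890 litres = 430,840 litres (under)
Week 18–Week 20: 173,730 litres + 222,890 litres + 18,760 litres = 415,380 litres (under)
Week 19–Week 21: 222,890 litres + 18,760 litres + 4,210 litres = 245,860 litres (under)
No window exceeds 457,000 litres.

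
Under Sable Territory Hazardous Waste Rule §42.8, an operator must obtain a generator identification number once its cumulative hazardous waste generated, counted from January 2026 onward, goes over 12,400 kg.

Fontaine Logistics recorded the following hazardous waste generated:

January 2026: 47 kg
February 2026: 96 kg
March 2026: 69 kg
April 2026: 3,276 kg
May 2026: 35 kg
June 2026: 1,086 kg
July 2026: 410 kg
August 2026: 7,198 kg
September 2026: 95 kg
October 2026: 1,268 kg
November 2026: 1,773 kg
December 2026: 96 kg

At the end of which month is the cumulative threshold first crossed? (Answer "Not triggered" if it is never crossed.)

October 2026

Through January 2026: 47 kg
Through February 2026: 143 kg
Through March 2026: 212 kg
Through April 2026: 3,488 kg
Through May 2026: 3,523 kg
Through June 2026: 4,609 kg
Through July 2026: 5,019 kg
Through August 2026: 12,217 kg
Through September 2026: 12,312 kg
Through October 2026: 13,580 kg ← exceeds threshold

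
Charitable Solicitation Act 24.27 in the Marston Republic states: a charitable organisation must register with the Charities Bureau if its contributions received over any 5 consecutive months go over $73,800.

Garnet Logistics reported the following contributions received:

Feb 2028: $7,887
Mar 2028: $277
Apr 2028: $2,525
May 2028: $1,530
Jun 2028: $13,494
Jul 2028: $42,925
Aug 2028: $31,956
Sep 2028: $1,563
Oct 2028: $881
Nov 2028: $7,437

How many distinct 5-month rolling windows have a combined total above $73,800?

Feb 2028–Jun 2028: $7,887 + $277 + $2,525 + $1,530 + $13,494 = $25,713 (under)
Mar 2028–Jul 2028: $277 + $2,525 + $1,530 + $13,494 + $42,925 = $60,751 (under)
Apr 2028–Aug 2028: $2,525 + $1,530 + $13,494 + $42,925 + $31,956 = $92,430 (over)
May 2028–Sep 2028: $1,530 + $13,494 + $42,925 + $31,956 + $1,563 = $91,468 (over)
Jun 2028–Oct 2028: $13,494 + $42,925 + $31,956 + $1,563 + $881 = $90,819 (over)
Jul 2028–Nov 2028: $42,925 + $31,956 + $1,563 + $881 + $7,437 = $84,762 (over)
4 windows exceed the threshold.

4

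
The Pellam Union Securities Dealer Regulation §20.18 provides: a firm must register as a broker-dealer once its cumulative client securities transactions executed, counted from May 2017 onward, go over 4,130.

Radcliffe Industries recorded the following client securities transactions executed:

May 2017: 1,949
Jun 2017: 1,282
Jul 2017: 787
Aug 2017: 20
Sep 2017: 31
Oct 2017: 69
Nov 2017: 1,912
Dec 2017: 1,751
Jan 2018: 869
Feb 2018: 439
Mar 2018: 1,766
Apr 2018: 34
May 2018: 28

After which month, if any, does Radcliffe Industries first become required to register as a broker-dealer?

Oct 2017

Through May 2017: 1,949
Through Jun 2017: 3,231
Through Jul 2017: 4,018
Through Aug 2017: 4,038
Through Sep 2017: 4,069
Through Oct 2017: 4,138 ← exceeds threshold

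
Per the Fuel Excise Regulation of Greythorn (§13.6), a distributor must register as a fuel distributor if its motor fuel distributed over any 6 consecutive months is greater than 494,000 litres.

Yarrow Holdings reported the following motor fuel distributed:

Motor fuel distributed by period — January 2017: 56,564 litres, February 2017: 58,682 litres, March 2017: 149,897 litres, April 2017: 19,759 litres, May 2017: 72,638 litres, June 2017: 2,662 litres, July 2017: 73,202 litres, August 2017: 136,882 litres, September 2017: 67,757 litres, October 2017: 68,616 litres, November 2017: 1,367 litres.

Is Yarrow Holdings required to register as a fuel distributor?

January 2017–June 2017: 56,564 litres + 58,682 litres + 149,897 litres + 19,759 litres + 72,638 litres + 2,662 litres = 360,202 litres (under)
February 2017–July 2017: 58,682 litres + 149,897 litres + 19,759 litres + 72,638 litres + 2,662 litres + 73,202 litres = 376,840 litres (under)
March 2017–August 2017: 149,897 litres + 19,759 litres + 72,638 litres + 2,662 litres + 73,202 litres + 136,882 litres = 455,040 litres (under)
April 2017–September 2017: 19,759 litres + 72,638 litres + 2,662 litres + 73,202 litres + 136,882 litres + 67,757 litres = 372,900 litres (under)
May 2017–October 2017: 72,638 litres + 2,662 litres + 73,202 litres + 136,882 litres + 67,757 litres + 68,616 litres = 421,757 litres (under)
June 2017–November 2017: 2,662 litres + 73,202 litres + 136,882 litres + 67,757 litres + 68,616 litres + 1,367 litres = 350,486 litres (under)
No window exceeds 494,000 litres.

No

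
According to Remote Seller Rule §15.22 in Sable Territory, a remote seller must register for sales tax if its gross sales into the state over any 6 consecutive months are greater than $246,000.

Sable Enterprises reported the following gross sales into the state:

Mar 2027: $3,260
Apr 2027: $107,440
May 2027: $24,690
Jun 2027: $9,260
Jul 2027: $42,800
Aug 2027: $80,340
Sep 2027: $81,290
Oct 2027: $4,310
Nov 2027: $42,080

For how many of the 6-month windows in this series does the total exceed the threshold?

Mar 2027–Aug 2027: $3,260 + $107,440 + $24,690 + $9,260 + $42,800 + $80,340 = $267,790 (over)
Apr 2027–Sep 2027: $107,440 + $24,690 + $9,260 + $42,800 + $80,340 + $81,290 = $345,820 (over)
May 2027–Oct 2027: $24,690 + $9,260 + $42,800 + $80,340 + $81,290 + $4,310 = $242,690 (under)
Jun 2027–Nov 2027: $9,260 + $42,800 + $80,340 + $81,290 + $4,310 + $42,080 = $260,080 (over)
3 windows exceed the threshold.

3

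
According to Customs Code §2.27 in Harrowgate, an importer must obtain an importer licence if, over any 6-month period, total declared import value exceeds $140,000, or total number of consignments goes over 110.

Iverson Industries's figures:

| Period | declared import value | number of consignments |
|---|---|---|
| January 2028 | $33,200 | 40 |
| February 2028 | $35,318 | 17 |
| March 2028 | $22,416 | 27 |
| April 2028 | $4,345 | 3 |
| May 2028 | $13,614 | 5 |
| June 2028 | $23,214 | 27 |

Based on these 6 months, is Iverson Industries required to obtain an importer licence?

Yes

Total declared import value: $33,200 + $35,318 + $22,416 + $4,345 + $13,614 + $23,214 = $132,107 (≤ $140,000).
Total number of consignments: 40 + 17 + 27 + 3 + 5 + 27 = 119 (> 110).
The test is 'or': at least one threshold is exceeded.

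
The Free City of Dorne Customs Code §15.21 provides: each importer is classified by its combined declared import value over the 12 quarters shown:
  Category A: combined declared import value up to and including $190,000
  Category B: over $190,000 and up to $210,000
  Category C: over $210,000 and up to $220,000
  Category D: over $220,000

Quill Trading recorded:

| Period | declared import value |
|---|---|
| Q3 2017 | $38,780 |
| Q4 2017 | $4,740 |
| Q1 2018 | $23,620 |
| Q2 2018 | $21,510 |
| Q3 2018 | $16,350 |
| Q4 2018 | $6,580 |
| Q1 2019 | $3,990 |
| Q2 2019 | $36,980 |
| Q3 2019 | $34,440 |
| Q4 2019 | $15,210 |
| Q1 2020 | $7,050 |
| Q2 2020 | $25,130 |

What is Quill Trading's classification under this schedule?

Category D

Combined declared import value: $38,780 + $4,740 + $23,620 + $21,510 + $16,350 + $6,580 + $3,990 + $36,980 + $34,440 + $15,210 + $7,050 + $25,130 = $234,380.
$234,380 > $220,000, so Category D applies.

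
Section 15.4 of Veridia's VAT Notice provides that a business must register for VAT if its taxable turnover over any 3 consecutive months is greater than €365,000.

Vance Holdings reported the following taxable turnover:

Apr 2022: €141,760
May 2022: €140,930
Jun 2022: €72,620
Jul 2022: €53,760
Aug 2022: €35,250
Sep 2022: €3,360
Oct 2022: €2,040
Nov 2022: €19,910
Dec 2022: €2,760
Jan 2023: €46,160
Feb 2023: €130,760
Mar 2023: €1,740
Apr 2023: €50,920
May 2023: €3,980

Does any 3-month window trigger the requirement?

No

Apr 2022–Jun 2022: €141,760 + €140,930 + €72,620 = €355,310 (under)
May 2022–Jul 2022: €140,930 + €72,620 + €53,760 = €267,310 (under)
Jun 2022–Aug 2022: €72,620 + €53,760 + €35,250 = €161,630 (under)
Jul 2022–Sep 2022: €53,760 + €35,250 + €3,360 = €92,370 (under)
Aug 2022–Oct 2022: €35,250 + €3,360 + €2,040 = €40,650 (under)
Sep 2022–Nov 2022: €3,360 + €2,040 + €19,910 = €25,310 (under)
Oct 2022–Dec 2022: €2,040 + €19,910 + €2,760 = €24,710 (under)
Nov 2022–Jan 2023: €19,910 + €2,760 + €46,160 = €68,830 (under)
Dec 2022–Feb 2023: €2,760 + €46,160 + €130,760 = €179,680 (under)
Jan 2023–Mar 2023: €46,160 + €130,760 + €1,740 = €178,660 (under)
Feb 2023–Apr 2023: €130,760 + €1,740 + €50,920 = €183,420 (under)
Mar 2023–May 2023: €1,740 + €50,920 + €3,980 = €56,640 (under)
No window exceeds €365,000.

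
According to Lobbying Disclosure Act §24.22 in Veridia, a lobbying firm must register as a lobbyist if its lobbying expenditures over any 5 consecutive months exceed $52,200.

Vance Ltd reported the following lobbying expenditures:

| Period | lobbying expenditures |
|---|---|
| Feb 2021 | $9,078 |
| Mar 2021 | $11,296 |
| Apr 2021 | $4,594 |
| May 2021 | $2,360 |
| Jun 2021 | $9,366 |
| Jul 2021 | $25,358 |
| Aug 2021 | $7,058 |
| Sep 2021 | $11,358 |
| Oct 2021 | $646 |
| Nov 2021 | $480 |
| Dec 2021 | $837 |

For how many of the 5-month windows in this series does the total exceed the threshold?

3

Feb 2021–Jun 2021: $9,078 + $11,296 + $4,594 + $2,360 + $9,366 = $36,694 (under)
Mar 2021–Jul 2021: $11,296 + $4,594 + $2,360 + $9,366 + $25,358 = $52,974 (over)
Apr 2021–Aug 2021: $4,594 + $2,360 + $9,366 + $25,358 + $7,058 = $48,736 (under)
May 2021–Sep 2021: $2,360 + $9,366 + $25,358 + $7,058 + $11,358 = $55,500 (over)
Jun 2021–Oct 2021: $9,366 + $25,358 + $7,058 + $11,358 + $646 = $53,786 (over)
Jul 2021–Nov 2021: $25,358 + $7,058 + $11,358 + $646 + $480 = $44,900 (under)
Aug 2021–Dec 2021: $7,058 + $11,358 + $646 + $480 + $837 = $20,379 (under)
3 windows exceed the threshold.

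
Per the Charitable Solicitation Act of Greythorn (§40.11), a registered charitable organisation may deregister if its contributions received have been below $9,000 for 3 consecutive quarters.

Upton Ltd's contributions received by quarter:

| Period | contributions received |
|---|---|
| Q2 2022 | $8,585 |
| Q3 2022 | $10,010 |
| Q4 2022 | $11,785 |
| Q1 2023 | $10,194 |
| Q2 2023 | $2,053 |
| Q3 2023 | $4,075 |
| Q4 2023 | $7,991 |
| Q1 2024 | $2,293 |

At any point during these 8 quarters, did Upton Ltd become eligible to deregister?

Yes

Quarters below $9,000: Q2 2022, Q2 2023, Q3 2023, Q4 2023, Q1 2024.
Longest run of consecutive quarters below the threshold: 4.
4 ≥ 3, so Upton Ltd became eligible.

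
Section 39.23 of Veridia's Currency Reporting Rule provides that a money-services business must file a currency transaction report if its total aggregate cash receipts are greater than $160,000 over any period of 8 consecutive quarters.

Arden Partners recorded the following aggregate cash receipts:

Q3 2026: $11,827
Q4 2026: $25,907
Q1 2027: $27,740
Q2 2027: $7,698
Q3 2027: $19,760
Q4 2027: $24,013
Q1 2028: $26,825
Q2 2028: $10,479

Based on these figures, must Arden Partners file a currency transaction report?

No

Total aggregate cash receipts: $11,827 + $25,907 + $27,740 + $7,698 + $19,760 + $24,013 + $26,825 + $10,479 = $154,249.
$154,249 ≤ $160,000, so the threshold is not exceeded.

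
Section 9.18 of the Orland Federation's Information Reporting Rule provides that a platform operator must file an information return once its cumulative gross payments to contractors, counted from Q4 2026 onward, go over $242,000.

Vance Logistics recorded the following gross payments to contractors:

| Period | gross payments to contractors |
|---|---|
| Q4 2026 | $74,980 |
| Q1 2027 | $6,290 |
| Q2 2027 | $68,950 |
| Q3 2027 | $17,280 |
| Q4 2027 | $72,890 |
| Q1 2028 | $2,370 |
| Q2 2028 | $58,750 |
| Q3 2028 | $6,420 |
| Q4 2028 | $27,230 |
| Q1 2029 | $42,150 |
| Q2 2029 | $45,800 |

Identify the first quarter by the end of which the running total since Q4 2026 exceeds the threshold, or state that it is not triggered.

Q1 2028

Through Q4 2026: $74,980
Through Q1 2027: $81,270
Through Q2 2027: $150,220
Through Q3 2027: $167,500
Through Q4 2027: $240,390
Through Q1 2028: $242,760 ← exceeds threshold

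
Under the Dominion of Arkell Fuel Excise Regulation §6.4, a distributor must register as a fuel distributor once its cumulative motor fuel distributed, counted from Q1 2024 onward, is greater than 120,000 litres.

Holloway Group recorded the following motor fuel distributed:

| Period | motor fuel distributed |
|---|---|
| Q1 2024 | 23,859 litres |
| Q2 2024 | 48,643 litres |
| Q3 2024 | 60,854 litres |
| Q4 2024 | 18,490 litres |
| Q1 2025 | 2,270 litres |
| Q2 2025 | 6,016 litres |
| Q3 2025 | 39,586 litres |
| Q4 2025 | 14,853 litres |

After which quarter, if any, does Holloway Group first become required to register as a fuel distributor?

Through Q1 2024: 23,859 litres
Through Q2 2024: 72,502 litres
Through Q3 2024: 133,356 litres ← exceeds threshold

Q3 2024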